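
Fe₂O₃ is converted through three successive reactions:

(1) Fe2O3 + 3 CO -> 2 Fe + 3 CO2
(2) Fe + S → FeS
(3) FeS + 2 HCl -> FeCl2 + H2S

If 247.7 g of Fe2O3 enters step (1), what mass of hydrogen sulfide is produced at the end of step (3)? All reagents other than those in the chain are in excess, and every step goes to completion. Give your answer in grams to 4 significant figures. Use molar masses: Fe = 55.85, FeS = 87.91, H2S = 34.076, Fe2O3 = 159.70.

105.7 g

n(Fe2O3) = 247.7 / 159.70 = 1.5510 mol.
Reaction (1): Fe2O3→Fe ratio 1:2 ⇒ n(Fe) = 3.1021 mol.
Reaction (2): Fe→FeS ratio 1:1 ⇒ n(FeS) = 3.1021 mol.
Reaction (3): FeS→H2S ratio 1:1 ⇒ n(H2S) = 3.1021 mol.
Mass of H2S = 3.1021 × 34.076 = 105.71 g.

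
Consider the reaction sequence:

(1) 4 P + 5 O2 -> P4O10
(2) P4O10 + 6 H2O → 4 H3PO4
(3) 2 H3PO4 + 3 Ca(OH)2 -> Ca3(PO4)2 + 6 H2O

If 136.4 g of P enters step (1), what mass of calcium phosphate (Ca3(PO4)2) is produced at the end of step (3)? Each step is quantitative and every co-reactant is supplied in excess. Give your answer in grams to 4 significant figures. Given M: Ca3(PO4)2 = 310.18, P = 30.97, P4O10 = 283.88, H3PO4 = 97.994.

n(P) = 136.4 / 30.97 = 4.4043 mol.
Reaction (1): P→P4O10 ratio 4:1 ⇒ n(P4O10) = 1.1011 mol.
Reaction (2): P4O10→H3PO4 ratio 1:4 ⇒ n(H3PO4) = 4.4043 mol.
Reaction (3): H3PO4→Ca3(PO4)2 ratio 2:1 ⇒ n(Ca3(PO4)2) = 2.2021 mol.
Mass of Ca3(PO4)2 = 2.2021 × 310.18 = 683.06 g.

683.1 g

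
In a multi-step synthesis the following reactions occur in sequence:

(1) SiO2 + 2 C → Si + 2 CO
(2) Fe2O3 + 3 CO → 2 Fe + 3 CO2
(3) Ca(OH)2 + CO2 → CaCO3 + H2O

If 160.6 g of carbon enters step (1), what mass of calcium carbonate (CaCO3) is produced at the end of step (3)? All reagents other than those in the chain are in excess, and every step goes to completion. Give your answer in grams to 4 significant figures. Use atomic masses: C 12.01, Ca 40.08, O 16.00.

1338 g

M(C) = 12.01 g/mol.
M(CaCO3) = 40.08 + 12.01 + 3(16.00) = 100.09 g/mol.
n(C) = 160.6 / 12.01 = 13.372 mol.
Reaction (1): C→CO ratio 2:2 ⇒ n(CO) = 13.372 mol.
Reaction (2): CO→CO2 ratio 3:3 ⇒ n(CO2) = 13.372 mol.
Reaction (3): CO2→CaCO3 ratio 1:1 ⇒ n(CaCO3) = 13.372 mol.
Mass of CaCO3 = 13.372 × 100.09 = 1338.4 g.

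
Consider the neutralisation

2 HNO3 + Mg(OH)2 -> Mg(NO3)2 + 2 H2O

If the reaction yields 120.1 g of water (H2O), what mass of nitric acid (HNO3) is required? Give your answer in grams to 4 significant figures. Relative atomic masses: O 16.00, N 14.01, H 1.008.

420.1 g

M(H2O) = 2(1.008) + 16.00 = 18.016 g/mol.
M(HNO3) = 1.008 + 14.01 + 3(16.00) = 63.018 g/mol.
n(H2O) = 120.10 g / 18.016 g/mol = 6.6663 mol.
From the equation the H2O:HNO3 mole ratio is 2:2, so n(HNO3) = 6.6663 × 2/2 = 6.6663 mol.
Mass of HNO3 = 6.6663 mol × 63.018 g/mol = 420.10 g.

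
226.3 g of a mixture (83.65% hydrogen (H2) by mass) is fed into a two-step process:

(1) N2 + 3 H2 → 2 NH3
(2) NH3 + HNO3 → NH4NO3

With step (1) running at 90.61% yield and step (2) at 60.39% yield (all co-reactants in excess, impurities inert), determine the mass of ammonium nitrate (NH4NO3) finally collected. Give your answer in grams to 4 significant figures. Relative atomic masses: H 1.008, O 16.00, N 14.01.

2742 g

Pure H2 = 226.3 × 0.8365 = 189.30 g.
M(H2) = 2(1.008) = 2.016 g/mol.
M(NH4NO3) = 2(14.01) + 4(1.008) + 3(16.00) = 80.052 g/mol.
n(H2) = 189.30 / 2.016 = 93.899 mol.
Step 1 (H2:NH3 = 3:2): theoretical n(NH3) = 62.599 mol; at 90.61% yield, n(NH3) = 56.721 mol.
Step 2 (NH3:NH4NO3 = 1:1): theoretical n(NH4NO3) = 56.721 mol, so theoretical mass = 56.721 × 80.052 = 4540.6 g.
At 60.39% yield, actual mass of NH4NO3 = 4540.6 × 0.6039 = 2742.1 g.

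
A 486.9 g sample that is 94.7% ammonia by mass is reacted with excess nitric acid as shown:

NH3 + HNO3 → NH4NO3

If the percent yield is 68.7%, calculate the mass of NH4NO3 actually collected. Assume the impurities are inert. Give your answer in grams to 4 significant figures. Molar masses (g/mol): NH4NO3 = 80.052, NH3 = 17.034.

1489 g

Pure NH3 available = 486.9 g × 0.947 = 461.09 g.
n(NH3) = 461.09 g / 17.034 g/mol = 27.069 mol.
From the equation the NH3:NH4NO3 mole ratio is 1:1, so n(NH4NO3) = 27.069 × 1/1 = 27.069 mol.
Mass of NH4NO3 = 27.069 mol × 80.052 g/mol = 2166.9 g.
Actual mass collected = 2166.9 g × 0.687 = 1488.7 g.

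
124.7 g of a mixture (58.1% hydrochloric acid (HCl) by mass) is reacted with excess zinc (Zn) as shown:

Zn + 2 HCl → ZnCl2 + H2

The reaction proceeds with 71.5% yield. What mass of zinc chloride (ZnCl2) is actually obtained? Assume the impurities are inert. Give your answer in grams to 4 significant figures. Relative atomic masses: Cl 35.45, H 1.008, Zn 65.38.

96.82 g

Pure HCl available = 124.7 g × 0.581 = 72.451 g.
M(HCl) = 1.008 + 35.45 = 36.458 g/mol.
M(ZnCl2) = 65.38 + 2(35.45) = 136.28 g/mol.
n(HCl) = 72.451 g / 36.458 g/mol = 1.9872 mol.
From the equation the HCl:ZnCl2 mole ratio is 2:1, so n(ZnCl2) = 1.9872 × 1/2 = 0.99362 mol.
Mass of ZnCl2 = 0.99362 mol × 136.28 g/mol = 135.41 g.
Actual mass collected = 135.41 g × 0.715 = 96.818 g.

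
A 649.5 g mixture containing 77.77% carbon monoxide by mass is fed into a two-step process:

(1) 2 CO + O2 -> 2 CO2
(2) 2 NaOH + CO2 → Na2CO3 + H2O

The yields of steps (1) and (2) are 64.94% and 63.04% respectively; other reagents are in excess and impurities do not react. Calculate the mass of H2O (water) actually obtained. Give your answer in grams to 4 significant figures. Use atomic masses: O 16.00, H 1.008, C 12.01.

Pure CO = 649.5 × 0.7777 = 505.12 g.
M(CO) = 12.01 + 16.00 = 28.01 g/mol.
M(H2O) = 2(1.008) + 16.00 = 18.016 g/mol.
n(CO) = 505.12 / 28.01 = 18.033 mol.
Step 1 (CO:CO2 = 2:2): theoretical n(CO2) = 18.033 mol; at 64.94% yield, n(CO2) = 11.711 mol.
Step 2 (CO2:H2O = 1:1): theoretical n(H2O) = 11.711 mol, so theoretical mass = 11.711 × 18.016 = 210.98 g.
At 63.04% yield, actual mass of H2O = 210.98 × 0.6304 = 133.00 g.

133.0 g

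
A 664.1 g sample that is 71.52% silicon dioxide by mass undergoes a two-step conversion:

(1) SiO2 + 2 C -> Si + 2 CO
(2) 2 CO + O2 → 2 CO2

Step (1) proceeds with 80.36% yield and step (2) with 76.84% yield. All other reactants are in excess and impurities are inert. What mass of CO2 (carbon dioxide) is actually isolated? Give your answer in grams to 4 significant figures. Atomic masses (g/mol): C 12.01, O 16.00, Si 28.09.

Pure SiO2 = 664.1 × 0.7152 = 474.96 g.
M(SiO2) = 28.09 + 2(16.00) = 60.09 g/mol.
M(CO2) = 12.01 + 2(16.00) = 44.01 g/mol.
n(SiO2) = 474.96 / 60.09 = 7.9042 mol.
Step 1 (SiO2:CO = 1:2): theoretical n(CO) = 15.808 mol; at 80.36% yield, n(CO) = 12.704 mol.
Step 2 (CO:CO2 = 2:2): theoretical n(CO2) = 12.704 mol, so theoretical mass = 12.704 × 44.01 = 559.09 g.
At 76.84% yield, actual mass of CO2 = 559.09 × 0.7684 = 429.60 g.

429.6 g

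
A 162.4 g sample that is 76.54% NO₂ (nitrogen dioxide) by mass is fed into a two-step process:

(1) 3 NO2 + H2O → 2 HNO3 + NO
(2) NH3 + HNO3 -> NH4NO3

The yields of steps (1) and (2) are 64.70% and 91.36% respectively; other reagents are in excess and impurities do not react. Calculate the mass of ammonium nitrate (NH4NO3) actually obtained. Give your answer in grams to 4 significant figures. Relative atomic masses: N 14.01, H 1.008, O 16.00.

Pure NO2 = 162.4 × 0.7654 = 124.30 g.
M(NO2) = 14.01 + 2(16.00) = 46.01 g/mol.
M(NH4NO3) = 2(14.01) + 4(1.008) + 3(16.00) = 80.052 g/mol.
n(NO2) = 124.30 / 46.01 = 2.7016 mol.
Step 1 (NO2:HNO3 = 3:2): theoretical n(HNO3) = 1.8011 mol; at 64.70% yield, n(HNO3) = 1.1653 mol.
Step 2 (HNO3:NH4NO3 = 1:1): theoretical n(NH4NO3) = 1.1653 mol, so theoretical mass = 1.1653 × 80.052 = 93.284 g.
At 91.36% yield, actual mass of NH4NO3 = 93.284 × 0.9136 = 85.224 g.

85.22 g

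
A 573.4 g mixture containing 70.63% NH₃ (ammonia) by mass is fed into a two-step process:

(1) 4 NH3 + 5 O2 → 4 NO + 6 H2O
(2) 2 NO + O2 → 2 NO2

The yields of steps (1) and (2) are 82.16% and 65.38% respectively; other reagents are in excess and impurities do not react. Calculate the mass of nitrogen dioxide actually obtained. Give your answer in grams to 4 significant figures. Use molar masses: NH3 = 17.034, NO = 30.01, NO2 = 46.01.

587.6 g

Pure NH3 = 573.4 × 0.7063 = 404.99 g.
n(NH3) = 404.99 / 17.034 = 23.776 mol.
Step 1 (NH3:NO = 4:4): theoretical n(NO) = 23.776 mol; at 82.16% yield, n(NO) = 19.534 mol.
Step 2 (NO:NO2 = 2:2): theoretical n(NO2) = 19.534 mol, so theoretical mass = 19.534 × 46.01 = 898.76 g.
At 65.38% yield, actual mass of NO2 = 898.76 × 0.6538 = 587.61 g.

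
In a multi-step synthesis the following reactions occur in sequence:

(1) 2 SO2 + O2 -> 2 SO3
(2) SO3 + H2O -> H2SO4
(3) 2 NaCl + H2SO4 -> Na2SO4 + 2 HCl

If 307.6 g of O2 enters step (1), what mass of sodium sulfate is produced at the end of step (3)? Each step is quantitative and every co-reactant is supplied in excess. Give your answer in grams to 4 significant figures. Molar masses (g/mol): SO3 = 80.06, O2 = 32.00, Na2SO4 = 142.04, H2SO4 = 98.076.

n(O2) = 307.6 / 32.00 = 9.6125 mol.
Reaction (1): O2→SO3 ratio 1:2 ⇒ n(SO3) = 19.225 mol.
Reaction (2): SO3→H2SO4 ratio 1:1 ⇒ n(H2SO4) = 19.225 mol.
Reaction (3): H2SO4→Na2SO4 ratio 1:1 ⇒ n(Na2SO4) = 19.225 mol.
Mass of Na2SO4 = 19.225 × 142.04 = 2730.7 g.

2731 g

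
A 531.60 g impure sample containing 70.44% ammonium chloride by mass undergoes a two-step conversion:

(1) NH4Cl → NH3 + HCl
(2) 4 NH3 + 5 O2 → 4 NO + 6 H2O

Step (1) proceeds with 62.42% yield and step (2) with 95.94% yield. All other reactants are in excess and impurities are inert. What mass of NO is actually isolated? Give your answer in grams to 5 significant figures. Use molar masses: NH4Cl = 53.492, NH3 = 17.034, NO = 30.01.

125.81 g

Pure NH4Cl = 531.60 × 0.7044 = 374.459 g.
n(NH4Cl) = 374.459 / 53.492 = 7.00028 mol.
Step 1 (NH4Cl:NH3 = 1:1): theoretical n(NH3) = 7.00028 mol; at 62.42% yield, n(NH3) = 4.36958 mol.
Step 2 (NH3:NO = 4:4): theoretical n(NO) = 4.36958 mol, so theoretical mass = 4.36958 × 30.01 = 131.131 g.
At 95.94% yield, actual mass of NO = 131.131 × 0.9594 = 125.807 g.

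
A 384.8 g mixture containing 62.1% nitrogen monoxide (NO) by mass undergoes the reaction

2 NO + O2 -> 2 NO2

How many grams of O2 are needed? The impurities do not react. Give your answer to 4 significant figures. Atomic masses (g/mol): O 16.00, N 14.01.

Mass of pure NO = 384.8 g × 0.621 = 238.96 g.
M(NO) = 14.01 + 16.00 = 30.01 g/mol.
M(O2) = 2(16.00) = 32.00 g/mol.
n(NO) = 238.96 g / 30.01 g/mol = 7.9627 mol.
From the equation the NO:O2 mole ratio is 2:1, so n(O2) = 7.9627 × 1/2 = 3.9814 mol.
Mass of O2 = 3.9814 mol × 32.00 g/mol = 127.40 g.

127.4 g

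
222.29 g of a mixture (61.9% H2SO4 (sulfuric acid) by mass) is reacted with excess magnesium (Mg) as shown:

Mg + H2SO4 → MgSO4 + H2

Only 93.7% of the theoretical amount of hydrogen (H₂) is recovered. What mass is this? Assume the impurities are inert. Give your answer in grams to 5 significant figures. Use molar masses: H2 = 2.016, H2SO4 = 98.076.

2.6502 g

Pure H2SO4 available = 222.29 g × 0.619 = 137.598 g.
n(H2SO4) = 137.598 g / 98.076 g/mol = 1.40297 mol.
From the equation the H2SO4:H2 mole ratio is 1:1, so n(H2) = 1.40297 × 1/1 = 1.40297 mol.
Mass of H2 = 1.40297 mol × 2.016 g/mol = 2.82838 g.
Actual mass collected = 2.82838 g × 0.937 = 2.65020 g.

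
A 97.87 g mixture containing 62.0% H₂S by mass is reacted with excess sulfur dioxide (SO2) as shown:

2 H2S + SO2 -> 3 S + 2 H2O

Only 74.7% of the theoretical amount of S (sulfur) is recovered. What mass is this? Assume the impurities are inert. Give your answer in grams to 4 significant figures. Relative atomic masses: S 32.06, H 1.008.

Pure H2S available = 97.87 g × 0.620 = 60.679 g.
M(H2S) = 2(1.008) + 32.06 = 34.076 g/mol.
M(S) = 32.06 g/mol.
n(H2S) = 60.679 g / 34.076 g/mol = 1.7807 mol.
From the equation the H2S:S mole ratio is 2:3, so n(S) = 1.7807 × 3/2 = 2.6711 mol.
Mass of S = 2.6711 mol × 32.06 g/mol = 85.634 g.
Actual mass collected = 85.634 g × 0.747 = 63.969 g.

63.97 g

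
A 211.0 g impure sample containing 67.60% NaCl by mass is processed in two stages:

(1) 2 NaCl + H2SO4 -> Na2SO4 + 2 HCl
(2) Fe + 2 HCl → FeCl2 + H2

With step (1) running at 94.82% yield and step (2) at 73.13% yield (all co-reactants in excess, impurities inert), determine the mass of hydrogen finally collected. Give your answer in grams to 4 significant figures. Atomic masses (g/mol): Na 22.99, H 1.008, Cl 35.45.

1.706 g

Pure NaCl = 211.0 × 0.6760 = 142.64 g.
M(NaCl) = 22.99 + 35.45 = 58.44 g/mol.
M(H2) = 2(1.008) = 2.016 g/mol.
n(NaCl) = 142.64 / 58.44 = 2.4407 mol.
Step 1 (NaCl:HCl = 2:2): theoretical n(HCl) = 2.4407 mol; at 94.82% yield, n(HCl) = 2.3143 mol.
Step 2 (HCl:H2 = 2:1): theoretical n(H2) = 1.1571 mol, so theoretical mass = 1.1571 × 2.016 = 2.3328 g.
At 73.13% yield, actual mass of H2 = 2.3328 × 0.7313 = 1.7060 g.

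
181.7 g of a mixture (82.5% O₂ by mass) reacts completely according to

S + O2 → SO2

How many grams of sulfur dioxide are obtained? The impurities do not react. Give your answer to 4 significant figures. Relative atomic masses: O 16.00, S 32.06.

Mass of pure O2 = 181.7 g × 0.825 = 149.90 g.
M(O2) = 2(16.00) = 32.00 g/mol.
M(SO2) = 32.06 + 2(16.00) = 64.06 g/mol.
n(O2) = 149.90 g / 32.00 g/mol = 4.6845 mol.
From the equation the O2:SO2 mole ratio is 1:1, so n(SO2) = 4.6845 × 1/1 = 4.6845 mol.
Mass of SO2 = 4.6845 mol × 64.06 g/mol = 300.09 g.

300.1 g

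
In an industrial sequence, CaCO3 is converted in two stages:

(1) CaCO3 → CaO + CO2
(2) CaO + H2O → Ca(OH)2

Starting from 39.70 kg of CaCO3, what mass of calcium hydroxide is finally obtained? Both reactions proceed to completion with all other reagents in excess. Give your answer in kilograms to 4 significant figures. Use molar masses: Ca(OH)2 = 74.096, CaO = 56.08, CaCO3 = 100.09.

29.39 kg

39.70 kg = 39700 g.
n(CaCO3) = 39700 / 100.09 = 396.64 mol.
Step 1 gives a 1:1 ratio of CaCO3 to CaO, so n(CaO) = 396.64 mol.
In step 2 the CaO:Ca(OH)2 ratio is 1:1, so n(Ca(OH)2) = 396.64 mol.
Mass of Ca(OH)2 = 396.64 × 74.096 = 29390 g = 29.39 kg.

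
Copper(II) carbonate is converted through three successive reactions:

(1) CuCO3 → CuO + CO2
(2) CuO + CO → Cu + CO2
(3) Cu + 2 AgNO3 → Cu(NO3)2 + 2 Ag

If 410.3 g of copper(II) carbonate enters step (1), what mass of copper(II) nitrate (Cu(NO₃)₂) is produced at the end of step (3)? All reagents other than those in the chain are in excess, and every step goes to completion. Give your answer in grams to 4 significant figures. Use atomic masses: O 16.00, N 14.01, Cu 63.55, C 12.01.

622.9 g

M(CuCO3) = 63.55 + 12.01 + 3(16.00) = 123.56 g/mol.
M(Cu(NO3)2) = 63.55 + 2(14.01) + 6(16.00) = 187.57 g/mol.
n(CuCO3) = 410.3 / 123.56 = 3.3207 mol.
Reaction (1): CuCO3→CuO ratio 1:1 ⇒ n(CuO) = 3.3207 mol.
Reaction (2): CuO→Cu ratio 1:1 ⇒ n(Cu) = 3.3207 mol.
Reaction (3): Cu→Cu(NO3)2 ratio 1:1 ⇒ n(Cu(NO3)2) = 3.3207 mol.
Mass of Cu(NO3)2 = 3.3207 × 187.57 = 622.86 g.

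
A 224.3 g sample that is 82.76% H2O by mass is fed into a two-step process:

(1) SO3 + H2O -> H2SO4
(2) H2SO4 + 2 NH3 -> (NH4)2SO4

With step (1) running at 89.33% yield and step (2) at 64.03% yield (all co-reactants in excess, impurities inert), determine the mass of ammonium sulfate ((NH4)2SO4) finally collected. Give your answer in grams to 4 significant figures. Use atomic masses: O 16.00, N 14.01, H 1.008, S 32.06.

778.8 g

Pure H2O = 224.3 × 0.8276 = 185.63 g.
M(H2O) = 2(1.008) + 16.00 = 18.016 g/mol.
M((NH4)2SO4) = 2(14.01) + 8(1.008) + 32.06 + 4(16.00) = 132.144 g/mol.
n(H2O) = 185.63 / 18.016 = 10.304 mol.
Step 1 (H2O:H2SO4 = 1:1): theoretical n(H2SO4) = 10.304 mol; at 89.33% yield, n(H2SO4) = 9.2043 mol.
Step 2 (H2SO4:(NH4)2SO4 = 1:1): theoretical n((NH4)2SO4) = 9.2043 mol, so theoretical mass = 9.2043 × 132.144 = 1216.3 g.
At 64.03% yield, actual mass of (NH4)2SO4 = 1216.3 × 0.6403 = 778.79 g.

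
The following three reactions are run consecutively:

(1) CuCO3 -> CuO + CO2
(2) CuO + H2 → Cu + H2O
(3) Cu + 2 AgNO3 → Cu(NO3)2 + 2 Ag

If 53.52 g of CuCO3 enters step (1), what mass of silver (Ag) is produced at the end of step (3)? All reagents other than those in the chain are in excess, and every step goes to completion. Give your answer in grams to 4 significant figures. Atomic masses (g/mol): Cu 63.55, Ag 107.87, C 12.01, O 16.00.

93.45 g

M(CuCO3) = 63.55 + 12.01 + 3(16.00) = 123.56 g/mol.
M(Ag) = 107.87 g/mol.
n(CuCO3) = 53.52 / 123.56 = 0.43315 mol.
Reaction (1): CuCO3→CuO ratio 1:1 ⇒ n(CuO) = 0.43315 mol.
Reaction (2): CuO→Cu ratio 1:1 ⇒ n(Cu) = 0.43315 mol.
Reaction (3): Cu→Ag ratio 1:2 ⇒ n(Ag) = 0.86630 mol.
Mass of Ag = 0.86630 × 107.87 = 93.448 g.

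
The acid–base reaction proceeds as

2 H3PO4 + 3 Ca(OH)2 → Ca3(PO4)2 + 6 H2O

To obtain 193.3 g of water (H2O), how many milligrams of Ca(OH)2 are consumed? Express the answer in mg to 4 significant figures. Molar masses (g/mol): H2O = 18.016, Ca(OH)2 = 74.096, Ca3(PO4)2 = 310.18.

397500 mg

n(H2O) = 193.30 g / 18.016 g/mol = 10.729 mol.
From the equation the H2O:Ca(OH)2 mole ratio is 6:3, so n(Ca(OH)2) = 10.729 × 3/6 = 5.3647 mol.
Mass of Ca(OH)2 = 5.3647 mol × 74.096 g/mol = 397.50 g.
Converting to mg: 397.50 g = 397500 mg.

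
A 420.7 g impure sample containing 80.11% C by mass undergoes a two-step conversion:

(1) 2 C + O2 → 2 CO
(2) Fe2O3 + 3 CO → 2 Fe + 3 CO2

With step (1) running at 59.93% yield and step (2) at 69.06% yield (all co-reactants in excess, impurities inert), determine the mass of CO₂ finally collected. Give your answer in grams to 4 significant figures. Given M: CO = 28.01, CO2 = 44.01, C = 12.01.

Pure C = 420.7 × 0.8011 = 337.02 g.
n(C) = 337.02 / 12.01 = 28.062 mol.
Step 1 (C:CO = 2:2): theoretical n(CO) = 28.062 mol; at 59.93% yield, n(CO) = 16.817 mol.
Step 2 (CO:CO2 = 3:3): theoretical n(CO2) = 16.817 mol, so theoretical mass = 16.817 × 44.01 = 740.14 g.
At 69.06% yield, actual mass of CO2 = 740.14 × 0.6906 = 511.14 g.

511.1 g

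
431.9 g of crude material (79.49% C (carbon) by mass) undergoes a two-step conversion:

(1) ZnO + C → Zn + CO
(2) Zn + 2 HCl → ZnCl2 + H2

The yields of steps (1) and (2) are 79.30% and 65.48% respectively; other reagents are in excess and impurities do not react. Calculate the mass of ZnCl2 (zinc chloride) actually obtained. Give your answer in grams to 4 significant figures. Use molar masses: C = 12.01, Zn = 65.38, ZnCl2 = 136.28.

Pure C = 431.9 × 0.7949 = 343.32 g.
n(C) = 343.32 / 12.01 = 28.586 mol.
Step 1 (C:Zn = 1:1): theoretical n(Zn) = 28.586 mol; at 79.30% yield, n(Zn) = 22.669 mol.
Step 2 (Zn:ZnCl2 = 1:1): theoretical n(ZnCl2) = 22.669 mol, so theoretical mass = 22.669 × 136.28 = 3089.3 g.
At 65.48% yield, actual mass of ZnCl2 = 3089.3 × 0.6548 = 2022.9 g.

2023 g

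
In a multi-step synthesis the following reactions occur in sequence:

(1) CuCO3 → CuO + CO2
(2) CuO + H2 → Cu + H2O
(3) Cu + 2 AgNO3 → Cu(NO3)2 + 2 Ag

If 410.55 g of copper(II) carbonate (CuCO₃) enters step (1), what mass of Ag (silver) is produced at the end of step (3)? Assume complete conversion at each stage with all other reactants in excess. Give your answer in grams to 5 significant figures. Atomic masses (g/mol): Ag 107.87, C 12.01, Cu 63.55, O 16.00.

716.83 g

M(CuCO3) = 63.55 + 12.01 + 3(16.00) = 123.56 g/mol.
M(Ag) = 107.87 g/mol.
n(CuCO3) = 410.55 / 123.56 = 3.32268 mol.
Reaction (1): CuCO3→CuO ratio 1:1 ⇒ n(CuO) = 3.32268 mol.
Reaction (2): CuO→Cu ratio 1:1 ⇒ n(Cu) = 3.32268 mol.
Reaction (3): Cu→Ag ratio 1:2 ⇒ n(Ag) = 6.64535 mol.
Mass of Ag = 6.64535 × 107.87 = 716.834 g.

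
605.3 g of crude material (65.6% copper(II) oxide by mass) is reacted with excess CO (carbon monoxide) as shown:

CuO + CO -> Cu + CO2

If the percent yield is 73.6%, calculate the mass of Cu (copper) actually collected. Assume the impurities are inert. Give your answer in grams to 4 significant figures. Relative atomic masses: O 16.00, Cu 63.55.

Pure CuO available = 605.3 g × 0.656 = 397.08 g.
M(CuO) = 63.55 + 16.00 = 79.55 g/mol.
M(Cu) = 63.55 g/mol.
n(CuO) = 397.08 g / 79.55 g/mol = 4.9915 mol.
From the equation the CuO:Cu mole ratio is 1:1, so n(Cu) = 4.9915 × 1/1 = 4.9915 mol.
Mass of Cu = 4.9915 mol × 63.55 g/mol = 317.21 g.
Actual mass collected = 317.21 g × 0.736 = 233.47 g.

233.5 g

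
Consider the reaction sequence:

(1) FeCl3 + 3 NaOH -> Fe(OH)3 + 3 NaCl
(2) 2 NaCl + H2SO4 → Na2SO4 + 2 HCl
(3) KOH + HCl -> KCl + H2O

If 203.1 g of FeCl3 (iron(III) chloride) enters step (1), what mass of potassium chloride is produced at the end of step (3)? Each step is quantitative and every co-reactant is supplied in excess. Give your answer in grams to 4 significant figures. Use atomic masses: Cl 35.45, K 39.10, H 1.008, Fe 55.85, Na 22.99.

M(FeCl3) = 55.85 + 3(35.45) = 162.20 g/mol.
M(KCl) = 39.10 + 35.45 = 74.55 g/mol.
n(FeCl3) = 203.1 / 162.20 = 1.2522 mol.
Reaction (1): FeCl3→NaCl ratio 1:3 ⇒ n(NaCl) = 3.7565 mol.
Reaction (2): NaCl→HCl ratio 2:2 ⇒ n(HCl) = 3.7565 mol.
Reaction (3): HCl→KCl ratio 1:1 ⇒ n(KCl) = 3.7565 mol.
Mass of KCl = 3.7565 × 74.55 = 280.05 g.

280.0 g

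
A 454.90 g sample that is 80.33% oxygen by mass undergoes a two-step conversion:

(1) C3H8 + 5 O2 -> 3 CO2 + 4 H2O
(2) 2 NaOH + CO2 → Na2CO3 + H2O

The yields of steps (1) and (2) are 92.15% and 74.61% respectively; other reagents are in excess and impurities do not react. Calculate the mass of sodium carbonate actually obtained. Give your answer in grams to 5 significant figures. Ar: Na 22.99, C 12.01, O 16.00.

499.29 g

Pure O2 = 454.90 × 0.8033 = 365.421 g.
M(O2) = 2(16.00) = 32.00 g/mol.
M(Na2CO3) = 2(22.99) + 12.01 + 3(16.00) = 105.99 g/mol.
n(O2) = 365.421 / 32.00 = 11.4194 mol.
Step 1 (O2:CO2 = 5:3): theoretical n(CO2) = 6.85165 mol; at 92.15% yield, n(CO2) = 6.31379 mol.
Step 2 (CO2:Na2CO3 = 1:1): theoretical n(Na2CO3) = 6.31379 mol, so theoretical mass = 6.31379 × 105.99 = 669.199 g.
At 74.61% yield, actual mass of Na2CO3 = 669.199 × 0.7461 = 499.289 g.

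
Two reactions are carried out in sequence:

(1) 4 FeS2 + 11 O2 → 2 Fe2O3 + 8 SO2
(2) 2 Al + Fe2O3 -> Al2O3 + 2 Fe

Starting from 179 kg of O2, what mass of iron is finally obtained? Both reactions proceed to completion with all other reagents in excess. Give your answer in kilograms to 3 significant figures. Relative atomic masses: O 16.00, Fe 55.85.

114 kg

M(O2) = 2(16.00) = 32.00 g/mol.
M(Fe) = 55.85 g/mol.
179 kg = 179000 g.
n(O2) = 179000 / 32.00 = 5594 mol.
Step 1 gives a 11:2 ratio of O2 to Fe2O3, so n(Fe2O3) = 1017 mol.
In step 2 the Fe2O3:Fe ratio is 1:2, so n(Fe) = 2034 mol.
Mass of Fe = 2034 × 55.85 = 113600 g = 114 kg.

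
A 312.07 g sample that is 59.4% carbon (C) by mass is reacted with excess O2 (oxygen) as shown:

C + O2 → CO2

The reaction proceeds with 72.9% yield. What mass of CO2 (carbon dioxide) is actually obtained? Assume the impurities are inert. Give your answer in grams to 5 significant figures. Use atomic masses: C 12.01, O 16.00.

Pure C available = 312.07 g × 0.594 = 185.370 g.
M(C) = 12.01 g/mol.
M(CO2) = 12.01 + 2(16.00) = 44.01 g/mol.
n(C) = 185.370 g / 12.01 g/mol = 15.4346 mol.
From the equation the C:CO2 mole ratio is 1:1, so n(CO2) = 15.4346 × 1/1 = 15.4346 mol.
Mass of CO2 = 15.4346 mol × 44.01 g/mol = 679.277 g.
Actual mass collected = 679.277 g × 0.729 = 495.193 g.

495.19 g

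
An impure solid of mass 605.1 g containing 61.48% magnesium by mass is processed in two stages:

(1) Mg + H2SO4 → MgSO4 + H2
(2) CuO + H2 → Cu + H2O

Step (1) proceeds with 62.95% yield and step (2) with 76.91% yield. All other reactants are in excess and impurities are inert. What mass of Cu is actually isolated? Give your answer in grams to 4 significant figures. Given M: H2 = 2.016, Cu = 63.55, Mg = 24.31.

470.8 g

Pure Mg = 605.1 × 0.6148 = 372.02 g.
n(Mg) = 372.02 / 24.31 = 15.303 mol.
Step 1 (Mg:H2 = 1:1): theoretical n(H2) = 15.303 mol; at 62.95% yield, n(H2) = 9.6332 mol.
Step 2 (H2:Cu = 1:1): theoretical n(Cu) = 9.6332 mol, so theoretical mass = 9.6332 × 63.55 = 612.19 g.
At 76.91% yield, actual mass of Cu = 612.19 × 0.7691 = 470.84 g.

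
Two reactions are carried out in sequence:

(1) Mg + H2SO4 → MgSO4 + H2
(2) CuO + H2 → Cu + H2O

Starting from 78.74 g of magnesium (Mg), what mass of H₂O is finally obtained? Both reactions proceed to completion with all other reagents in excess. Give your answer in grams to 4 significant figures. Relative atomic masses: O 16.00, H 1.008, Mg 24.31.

58.35 g

M(Mg) = 24.31 g/mol.
M(H2O) = 2(1.008) + 16.00 = 18.016 g/mol.
n(Mg) = 78.740 / 24.31 = 3.2390 mol.
Step 1 gives a 1:1 ratio of Mg to H2, so n(H2) = 3.2390 mol.
In step 2 the H2:H2O ratio is 1:1, so n(H2O) = 3.2390 mol.
Mass of H2O = 3.2390 × 18.016 = 58.354 g.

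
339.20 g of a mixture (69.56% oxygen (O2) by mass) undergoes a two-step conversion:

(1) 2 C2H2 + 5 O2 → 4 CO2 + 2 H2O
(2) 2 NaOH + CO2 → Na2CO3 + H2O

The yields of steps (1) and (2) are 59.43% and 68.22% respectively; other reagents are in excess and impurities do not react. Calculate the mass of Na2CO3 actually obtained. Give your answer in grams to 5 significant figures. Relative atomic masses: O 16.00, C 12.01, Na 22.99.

253.48 g

Pure O2 = 339.20 × 0.6956 = 235.948 g.
M(O2) = 2(16.00) = 32.00 g/mol.
M(Na2CO3) = 2(22.99) + 12.01 + 3(16.00) = 105.99 g/mol.
n(O2) = 235.948 / 32.00 = 7.37336 mol.
Step 1 (O2:CO2 = 5:4): theoretical n(CO2) = 5.89869 mol; at 59.43% yield, n(CO2) = 3.50559 mol.
Step 2 (CO2:Na2CO3 = 1:1): theoretical n(Na2CO3) = 3.50559 mol, so theoretical mass = 3.50559 × 105.99 = 371.558 g.
At 68.22% yield, actual mass of Na2CO3 = 371.558 × 0.6822 = 253.477 g.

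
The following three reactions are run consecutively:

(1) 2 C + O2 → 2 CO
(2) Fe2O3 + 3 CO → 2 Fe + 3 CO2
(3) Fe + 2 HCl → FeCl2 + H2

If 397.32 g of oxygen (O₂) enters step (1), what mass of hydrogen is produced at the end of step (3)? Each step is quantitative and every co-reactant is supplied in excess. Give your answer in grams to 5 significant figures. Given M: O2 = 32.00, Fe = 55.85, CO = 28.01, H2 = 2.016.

n(O2) = 397.32 / 32.00 = 12.4162 mol.
Reaction (1): O2→CO ratio 1:2 ⇒ n(CO) = 24.8325 mol.
Reaction (2): CO→Fe ratio 3:2 ⇒ n(Fe) = 16.5550 mol.
Reaction (3): Fe→H2 ratio 1:1 ⇒ n(H2) = 16.5550 mol.
Mass of H2 = 16.5550 × 2.016 = 33.3749 g.

33.375 g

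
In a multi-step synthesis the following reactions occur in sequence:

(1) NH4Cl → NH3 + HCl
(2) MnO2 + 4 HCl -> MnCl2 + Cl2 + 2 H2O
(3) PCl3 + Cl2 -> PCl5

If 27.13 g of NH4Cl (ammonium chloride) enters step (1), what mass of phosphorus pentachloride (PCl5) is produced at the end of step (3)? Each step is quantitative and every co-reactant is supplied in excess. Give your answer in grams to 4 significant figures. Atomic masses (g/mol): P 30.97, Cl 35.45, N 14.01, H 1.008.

26.40 g

M(NH4Cl) = 14.01 + 4(1.008) + 35.45 = 53.492 g/mol.
M(PCl5) = 30.97 + 5(35.45) = 208.22 g/mol.
n(NH4Cl) = 27.13 / 53.492 = 0.50718 mol.
Reaction (1): NH4Cl→HCl ratio 1:1 ⇒ n(HCl) = 0.50718 mol.
Reaction (2): HCl→Cl2 ratio 4:1 ⇒ n(Cl2) = 0.12679 mol.
Reaction (3): Cl2→PCl5 ratio 1:1 ⇒ n(PCl5) = 0.12679 mol.
Mass of PCl5 = 0.12679 × 208.22 = 26.401 g.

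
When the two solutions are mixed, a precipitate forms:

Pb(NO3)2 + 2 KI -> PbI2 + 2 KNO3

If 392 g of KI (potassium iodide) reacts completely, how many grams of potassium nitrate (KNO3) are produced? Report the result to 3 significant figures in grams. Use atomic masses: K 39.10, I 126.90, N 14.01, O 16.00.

M(KI) = 39.10 + 126.90 = 166.00 g/mol.
M(KNO3) = 39.10 + 14.01 + 3(16.00) = 101.11 g/mol.
n(KI) = 392.0 g / 166.00 g/mol = 2.361 mol.
From the equation the KI:KNO3 mole ratio is 2:2, so n(KNO3) = 2.361 × 2/2 = 2.361 mol.
Mass of KNO3 = 2.361 mol × 101.11 g/mol = 238.8 g.

239 g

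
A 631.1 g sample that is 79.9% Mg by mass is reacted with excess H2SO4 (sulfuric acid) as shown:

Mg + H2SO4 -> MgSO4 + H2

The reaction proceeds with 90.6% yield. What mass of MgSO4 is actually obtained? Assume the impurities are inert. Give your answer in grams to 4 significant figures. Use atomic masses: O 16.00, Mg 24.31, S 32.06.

2262 g

Pure Mg available = 631.1 g × 0.799 = 504.25 g.
M(Mg) = 24.31 g/mol.
M(MgSO4) = 24.31 + 32.06 + 4(16.00) = 120.37 g/mol.
n(Mg) = 504.25 g / 24.31 g/mol = 20.742 mol.
From the equation the Mg:MgSO4 mole ratio is 1:1, so n(MgSO4) = 20.742 × 1/1 = 20.742 mol.
Mass of MgSO4 = 20.742 mol × 120.37 g/mol = 2496.8 g.
Actual mass collected = 2496.8 g × 0.906 = 2262.1 g.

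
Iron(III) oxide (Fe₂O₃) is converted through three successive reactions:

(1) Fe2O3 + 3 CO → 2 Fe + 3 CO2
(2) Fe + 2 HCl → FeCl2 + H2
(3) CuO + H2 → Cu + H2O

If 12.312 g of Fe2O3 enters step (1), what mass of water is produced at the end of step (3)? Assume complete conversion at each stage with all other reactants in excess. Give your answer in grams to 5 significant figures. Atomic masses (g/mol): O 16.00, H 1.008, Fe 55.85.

2.7779 g

M(Fe2O3) = 2(55.85) + 3(16.00) = 159.70 g/mol.
M(H2O) = 2(1.008) + 16.00 = 18.016 g/mol.
n(Fe2O3) = 12.312 / 159.70 = 0.0770946 mol.
Reaction (1): Fe2O3→Fe ratio 1:2 ⇒ n(Fe) = 0.154189 mol.
Reaction (2): Fe→H2 ratio 1:1 ⇒ n(H2) = 0.154189 mol.
Reaction (3): H2→H2O ratio 1:1 ⇒ n(H2O) = 0.154189 mol.
Mass of H2O = 0.154189 × 18.016 = 2.77787 g.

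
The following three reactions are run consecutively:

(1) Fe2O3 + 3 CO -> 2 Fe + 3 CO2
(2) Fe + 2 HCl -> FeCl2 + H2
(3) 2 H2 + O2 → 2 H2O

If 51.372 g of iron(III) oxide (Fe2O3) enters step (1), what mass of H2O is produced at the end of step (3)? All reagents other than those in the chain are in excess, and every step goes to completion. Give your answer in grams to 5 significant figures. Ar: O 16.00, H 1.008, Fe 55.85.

M(Fe2O3) = 2(55.85) + 3(16.00) = 159.70 g/mol.
M(H2O) = 2(1.008) + 16.00 = 18.016 g/mol.
n(Fe2O3) = 51.372 / 159.70 = 0.321678 mol.
Reaction (1): Fe2O3→Fe ratio 1:2 ⇒ n(Fe) = 0.643356 mol.
Reaction (2): Fe→H2 ratio 1:1 ⇒ n(H2) = 0.643356 mol.
Reaction (3): H2→H2O ratio 2:2 ⇒ n(H2O) = 0.643356 mol.
Mass of H2O = 0.643356 × 18.016 = 11.5907 g.

11.591 g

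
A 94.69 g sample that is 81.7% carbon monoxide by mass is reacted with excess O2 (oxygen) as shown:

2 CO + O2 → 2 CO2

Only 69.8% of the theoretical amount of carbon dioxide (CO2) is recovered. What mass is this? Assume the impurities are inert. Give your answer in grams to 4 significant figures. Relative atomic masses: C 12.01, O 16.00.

84.84 g

Pure CO available = 94.69 g × 0.817 = 77.362 g.
M(CO) = 12.01 + 16.00 = 28.01 g/mol.
M(CO2) = 12.01 + 2(16.00) = 44.01 g/mol.
n(CO) = 77.362 g / 28.01 g/mol = 2.7619 mol.
From the equation the CO:CO2 mole ratio is 2:2, so n(CO2) = 2.7619 × 2/2 = 2.7619 mol.
Mass of CO2 = 2.7619 mol × 44.01 g/mol = 121.55 g.
Actual mass collected = 121.55 g × 0.698 = 84.844 g.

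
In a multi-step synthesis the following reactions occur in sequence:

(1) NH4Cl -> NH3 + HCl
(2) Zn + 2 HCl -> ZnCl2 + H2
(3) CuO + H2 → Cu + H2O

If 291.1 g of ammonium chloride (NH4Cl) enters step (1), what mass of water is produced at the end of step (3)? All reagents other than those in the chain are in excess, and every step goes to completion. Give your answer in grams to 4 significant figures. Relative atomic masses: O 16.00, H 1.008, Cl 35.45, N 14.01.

49.02 g

M(NH4Cl) = 14.01 + 4(1.008) + 35.45 = 53.492 g/mol.
M(H2O) = 2(1.008) + 16.00 = 18.016 g/mol.
n(NH4Cl) = 291.1 / 53.492 = 5.4419 mol.
Reaction (1): NH4Cl→HCl ratio 1:1 ⇒ n(HCl) = 5.4419 mol.
Reaction (2): HCl→H2 ratio 2:1 ⇒ n(H2) = 2.7210 mol.
Reaction (3): H2→H2O ratio 1:1 ⇒ n(H2O) = 2.7210 mol.
Mass of H2O = 2.7210 × 18.016 = 49.021 g.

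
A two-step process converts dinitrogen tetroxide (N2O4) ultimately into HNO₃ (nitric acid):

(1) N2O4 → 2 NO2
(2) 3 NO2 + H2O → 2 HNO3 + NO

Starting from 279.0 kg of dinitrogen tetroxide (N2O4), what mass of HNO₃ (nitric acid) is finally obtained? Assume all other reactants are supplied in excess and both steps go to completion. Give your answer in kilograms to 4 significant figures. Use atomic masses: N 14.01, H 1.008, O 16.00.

254.8 kg

M(N2O4) = 2(14.01) + 4(16.00) = 92.02 g/mol.
M(HNO3) = 1.008 + 14.01 + 3(16.00) = 63.018 g/mol.
279.0 kg = 279000 g.
n(N2O4) = 279000 / 92.02 = 3031.9 mol.
Step 1 gives a 1:2 ratio of N2O4 to NO2, so n(NO2) = 6063.9 mol.
In step 2 the NO2:HNO3 ratio is 3:2, so n(HNO3) = 4042.6 mol.
Mass of HNO3 = 4042.6 × 63.018 = 254760 g = 254.8 kg.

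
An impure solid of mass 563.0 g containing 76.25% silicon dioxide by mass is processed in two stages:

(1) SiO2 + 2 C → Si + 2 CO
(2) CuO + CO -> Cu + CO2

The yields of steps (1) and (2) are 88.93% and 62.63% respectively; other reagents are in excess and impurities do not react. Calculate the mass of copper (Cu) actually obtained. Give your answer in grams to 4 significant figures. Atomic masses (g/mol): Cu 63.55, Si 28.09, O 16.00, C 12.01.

505.7 g

Pure SiO2 = 563.0 × 0.7625 = 429.29 g.
M(SiO2) = 28.09 + 2(16.00) = 60.09 g/mol.
M(Cu) = 63.55 g/mol.
n(SiO2) = 429.29 / 60.09 = 7.1441 mol.
Step 1 (SiO2:CO = 1:2): theoretical n(CO) = 14.288 mol; at 88.93% yield, n(CO) = 12.706 mol.
Step 2 (CO:Cu = 1:1): theoretical n(Cu) = 12.706 mol, so theoretical mass = 12.706 × 63.55 = 807.50 g.
At 62.63% yield, actual mass of Cu = 807.50 × 0.6263 = 505.73 g.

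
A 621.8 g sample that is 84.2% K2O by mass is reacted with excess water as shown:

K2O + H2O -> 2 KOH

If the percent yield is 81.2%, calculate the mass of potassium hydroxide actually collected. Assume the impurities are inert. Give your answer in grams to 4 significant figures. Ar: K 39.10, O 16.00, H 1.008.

506.4 g

Pure K2O available = 621.8 g × 0.842 = 523.56 g.
M(K2O) = 2(39.10) + 16.00 = 94.20 g/mol.
M(KOH) = 39.10 + 16.00 + 1.008 = 56.108 g/mol.
n(K2O) = 523.56 g / 94.20 g/mol = 5.5579 mol.
From the equation the K2O:KOH mole ratio is 1:2, so n(KOH) = 5.5579 × 2/1 = 11.116 mol.
Mass of KOH = 11.116 mol × 56.108 g/mol = 623.69 g.
Actual mass collected = 623.69 g × 0.812 = 506.43 g.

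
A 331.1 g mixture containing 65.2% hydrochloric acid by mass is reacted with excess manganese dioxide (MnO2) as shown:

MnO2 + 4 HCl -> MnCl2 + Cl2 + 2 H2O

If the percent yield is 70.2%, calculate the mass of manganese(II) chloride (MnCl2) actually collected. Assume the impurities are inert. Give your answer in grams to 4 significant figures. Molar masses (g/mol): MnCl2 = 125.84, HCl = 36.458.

130.8 g

Pure HCl available = 331.1 g × 0.652 = 215.88 g.
n(HCl) = 215.88 g / 36.458 g/mol = 5.9213 mol.
From the equation the HCl:MnCl2 mole ratio is 4:1, so n(MnCl2) = 5.9213 × 1/4 = 1.4803 mol.
Mass of MnCl2 = 1.4803 mol × 125.84 g/mol = 186.28 g.
Actual mass collected = 186.28 g × 0.702 = 130.77 g.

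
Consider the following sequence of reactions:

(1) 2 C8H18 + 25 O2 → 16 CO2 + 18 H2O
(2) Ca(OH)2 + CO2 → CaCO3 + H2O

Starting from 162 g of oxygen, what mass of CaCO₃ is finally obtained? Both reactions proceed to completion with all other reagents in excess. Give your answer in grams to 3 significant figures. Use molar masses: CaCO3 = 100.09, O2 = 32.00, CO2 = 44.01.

n(O2) = 162.0 / 32.00 = 5.062 mol.
Step 1 gives a 25:16 ratio of O2 to CO2, so n(CO2) = 3.240 mol.
In step 2 the CO2:CaCO3 ratio is 1:1, so n(CaCO3) = 3.240 mol.
Mass of CaCO3 = 3.240 × 100.09 = 324.3 g.

324 g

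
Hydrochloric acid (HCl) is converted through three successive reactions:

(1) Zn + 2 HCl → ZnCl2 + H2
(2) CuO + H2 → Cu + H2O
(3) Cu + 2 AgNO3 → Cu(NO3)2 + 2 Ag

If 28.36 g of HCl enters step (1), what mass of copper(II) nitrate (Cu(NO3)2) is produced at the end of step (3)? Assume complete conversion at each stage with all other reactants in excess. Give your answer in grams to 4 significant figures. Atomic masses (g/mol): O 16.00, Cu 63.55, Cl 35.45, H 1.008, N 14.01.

72.95 g

M(HCl) = 1.008 + 35.45 = 36.458 g/mol.
M(Cu(NO3)2) = 63.55 + 2(14.01) + 6(16.00) = 187.57 g/mol.
n(HCl) = 28.36 / 36.458 = 0.77788 mol.
Reaction (1): HCl→H2 ratio 2:1 ⇒ n(H2) = 0.38894 mol.
Reaction (2): H2→Cu ratio 1:1 ⇒ n(Cu) = 0.38894 mol.
Reaction (3): Cu→Cu(NO3)2 ratio 1:1 ⇒ n(Cu(NO3)2) = 0.38894 mol.
Mass of Cu(NO3)2 = 0.38894 × 187.57 = 72.954 g.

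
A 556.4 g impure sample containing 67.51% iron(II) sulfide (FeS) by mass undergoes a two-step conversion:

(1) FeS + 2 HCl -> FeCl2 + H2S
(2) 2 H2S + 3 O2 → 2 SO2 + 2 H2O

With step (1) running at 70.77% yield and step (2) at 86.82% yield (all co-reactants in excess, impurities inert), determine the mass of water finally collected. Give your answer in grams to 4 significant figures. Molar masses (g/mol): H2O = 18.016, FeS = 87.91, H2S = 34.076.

47.30 g

Pure FeS = 556.4 × 0.6751 = 375.63 g.
n(FeS) = 375.63 / 87.91 = 4.2728 mol.
Step 1 (FeS:H2S = 1:1): theoretical n(H2S) = 4.2728 mol; at 70.77% yield, n(H2S) = 3.0239 mol.
Step 2 (H2S:H2O = 2:2): theoretical n(H2O) = 3.0239 mol, so theoretical mass = 3.0239 × 18.016 = 54.478 g.
At 86.82% yield, actual mass of H2O = 54.478 × 0.8682 = 47.298 g.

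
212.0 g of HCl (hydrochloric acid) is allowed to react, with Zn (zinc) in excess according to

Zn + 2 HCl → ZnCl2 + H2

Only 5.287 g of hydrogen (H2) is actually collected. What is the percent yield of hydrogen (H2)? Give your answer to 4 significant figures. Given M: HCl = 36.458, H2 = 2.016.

90.20 %

n(HCl) = 212.00 g / 36.458 g/mol = 5.8149 mol.
From the equation the HCl:H2 mole ratio is 2:1, so n(H2) = 5.8149 × 1/2 = 2.9075 mol.
Mass of H2 = 2.9075 mol × 2.016 g/mol = 5.8614 g.
This is the theoretical yield. Percent yield = 5.287 g / 5.8614 g × 100% = 90.200%.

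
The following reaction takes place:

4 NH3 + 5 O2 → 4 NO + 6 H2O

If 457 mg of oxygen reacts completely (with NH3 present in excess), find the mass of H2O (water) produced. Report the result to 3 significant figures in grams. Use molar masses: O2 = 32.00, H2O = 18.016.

0.309 g

Convert: 457 mg = 0.4570 g.
n(O2) = 0.4570 g / 32.00 g/mol = 0.01428 mol.
From the equation the O2:H2O mole ratio is 5:6, so n(H2O) = 0.01428 × 6/5 = 0.01714 mol.
Mass of H2O = 0.01714 mol × 18.016 g/mol = 0.3087 g.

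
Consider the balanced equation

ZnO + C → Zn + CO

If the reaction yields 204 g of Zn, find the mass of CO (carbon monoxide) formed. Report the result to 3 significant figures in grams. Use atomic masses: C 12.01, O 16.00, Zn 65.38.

M(Zn) = 65.38 g/mol.
M(CO) = 12.01 + 16.00 = 28.01 g/mol.
n(Zn) = 204.0 g / 65.38 g/mol = 3.120 mol.
From the equation the Zn:CO mole ratio is 1:1, so n(CO) = 3.120 × 1/1 = 3.120 mol.
Mass of CO = 3.120 mol × 28.01 g/mol = 87.40 g.

87.4 g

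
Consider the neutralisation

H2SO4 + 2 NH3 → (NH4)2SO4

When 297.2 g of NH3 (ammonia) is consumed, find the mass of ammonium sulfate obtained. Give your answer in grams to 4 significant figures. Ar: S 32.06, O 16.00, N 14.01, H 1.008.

M(NH3) = 14.01 + 3(1.008) = 17.034 g/mol.
M((NH4)2SO4) = 2(14.01) + 8(1.008) + 32.06 + 4(16.00) = 132.144 g/mol.
n(NH3) = 297.20 g / 17.034 g/mol = 17.447 mol.
From the equation the NH3:(NH4)2SO4 mole ratio is 2:1, so n((NH4)2SO4) = 17.447 × 1/2 = 8.7237 mol.
Mass of (NH4)2SO4 = 8.7237 mol × 132.144 g/mol = 1152.8 g.

1153 g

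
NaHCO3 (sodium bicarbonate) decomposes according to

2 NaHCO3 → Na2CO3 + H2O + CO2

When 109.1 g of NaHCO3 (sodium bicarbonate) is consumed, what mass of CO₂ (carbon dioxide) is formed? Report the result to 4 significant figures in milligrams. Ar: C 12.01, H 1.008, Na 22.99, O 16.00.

M(NaHCO3) = 22.99 + 1.008 + 12.01 + 3(16.00) = 84.008 g/mol.
M(CO2) = 12.01 + 2(16.00) = 44.01 g/mol.
n(NaHCO3) = 109.10 g / 84.008 g/mol = 1.2987 mol.
From the equation the NaHCO3:CO2 mole ratio is 2:1, so n(CO2) = 1.2987 × 1/2 = 0.64934 mol.
Mass of CO2 = 0.64934 mol × 44.01 g/mol = 28.578 g.
Converting to mg: 28.578 g = 28580 mg.

28580 mg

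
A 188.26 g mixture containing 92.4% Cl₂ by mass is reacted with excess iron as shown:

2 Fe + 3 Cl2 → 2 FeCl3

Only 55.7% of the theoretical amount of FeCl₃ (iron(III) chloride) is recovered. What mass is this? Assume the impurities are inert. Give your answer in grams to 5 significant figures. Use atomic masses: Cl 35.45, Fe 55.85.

147.77 g

Pure Cl2 available = 188.26 g × 0.924 = 173.952 g.
M(Cl2) = 2(35.45) = 70.90 g/mol.
M(FeCl3) = 55.85 + 3(35.45) = 162.20 g/mol.
n(Cl2) = 173.952 g / 70.90 g/mol = 2.45349 mol.
From the equation the Cl2:FeCl3 mole ratio is 3:2, so n(FeCl3) = 2.45349 × 2/3 = 1.63566 mol.
Mass of FeCl3 = 1.63566 mol × 162.20 g/mol = 265.304 g.
Actual mass collected = 265.304 g × 0.557 = 147.774 g.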